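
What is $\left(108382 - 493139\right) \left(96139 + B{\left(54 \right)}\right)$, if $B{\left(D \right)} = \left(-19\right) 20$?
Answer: $-36843945563$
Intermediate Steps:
$B{\left(D \right)} = -380$
$\left(108382 - 493139\right) \left(96139 + B{\left(54 \right)}\right) = \left(108382 - 493139\right) \left(96139 - 380\right) = \left(-384757\right) 95759 = -36843945563$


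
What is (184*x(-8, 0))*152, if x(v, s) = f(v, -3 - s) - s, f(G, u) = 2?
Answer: 55936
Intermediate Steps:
x(v, s) = 2 - s
(184*x(-8, 0))*152 = (184*(2 - 1*0))*152 = (184*(2 + 0))*152 = (184*2)*152 = 368*152 = 55936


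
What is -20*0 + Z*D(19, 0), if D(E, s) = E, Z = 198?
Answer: 3762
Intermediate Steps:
-20*0 + Z*D(19, 0) = -20*0 + 198*19 = 0 + 3762 = 3762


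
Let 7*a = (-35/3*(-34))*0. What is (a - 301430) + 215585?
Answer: -85845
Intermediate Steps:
a = 0 (a = ((-35/3*(-34))*0)/7 = ((-35*1/3*(-34))*0)/7 = (-35/3*(-34)*0)/7 = ((1190/3)*0)/7 = (1/7)*0 = 0)
(a - 301430) + 215585 = (0 - 301430) + 215585 = -301430 + 215585 = -85845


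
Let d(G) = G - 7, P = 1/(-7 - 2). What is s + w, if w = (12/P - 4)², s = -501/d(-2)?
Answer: 37799/3 ≈ 12600.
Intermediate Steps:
P = -⅑ (P = 1/(-9) = -⅑ ≈ -0.11111)
d(G) = -7 + G
s = 167/3 (s = -501/(-7 - 2) = -501/(-9) = -501*(-⅑) = 167/3 ≈ 55.667)
w = 12544 (w = (12/(-⅑) - 4)² = (12*(-9) - 4)² = (-108 - 4)² = (-112)² = 12544)
s + w = 167/3 + 12544 = 37799/3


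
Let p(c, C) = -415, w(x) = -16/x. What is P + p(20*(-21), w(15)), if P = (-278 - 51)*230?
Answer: -76085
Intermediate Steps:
P = -75670 (P = -329*230 = -75670)
P + p(20*(-21), w(15)) = -75670 - 415 = -76085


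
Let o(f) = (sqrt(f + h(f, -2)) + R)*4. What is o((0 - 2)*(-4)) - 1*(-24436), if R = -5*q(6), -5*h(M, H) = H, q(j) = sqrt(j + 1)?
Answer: 24436 - 20*sqrt(7) + 4*sqrt(210)/5 ≈ 24395.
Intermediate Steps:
q(j) = sqrt(1 + j)
h(M, H) = -H/5
R = -5*sqrt(7) (R = -5*sqrt(1 + 6) = -5*sqrt(7) ≈ -13.229)
o(f) = -20*sqrt(7) + 4*sqrt(2/5 + f) (o(f) = (sqrt(f - 1/5*(-2)) - 5*sqrt(7))*4 = (sqrt(f + 2/5) - 5*sqrt(7))*4 = (sqrt(2/5 + f) - 5*sqrt(7))*4 = -20*sqrt(7) + 4*sqrt(2/5 + f))
o((0 - 2)*(-4)) - 1*(-24436) = (-20*sqrt(7) + 4*sqrt(10 + 25*((0 - 2)*(-4)))/5) - 1*(-24436) = (-20*sqrt(7) + 4*sqrt(10 + 25*(-2*(-4)))/5) + 24436 = (-20*sqrt(7) + 4*sqrt(10 + 25*8)/5) + 24436 = (-20*sqrt(7) + 4*sqrt(10 + 200)/5) + 24436 = (-20*sqrt(7) + 4*sqrt(210)/5) + 24436 = 24436 - 20*sqrt(7) + 4*sqrt(210)/5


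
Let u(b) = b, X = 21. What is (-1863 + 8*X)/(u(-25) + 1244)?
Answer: -1695/1219 ≈ -1.3905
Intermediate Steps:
(-1863 + 8*X)/(u(-25) + 1244) = (-1863 + 8*21)/(-25 + 1244) = (-1863 + 168)/1219 = -1695*1/1219 = -1695/1219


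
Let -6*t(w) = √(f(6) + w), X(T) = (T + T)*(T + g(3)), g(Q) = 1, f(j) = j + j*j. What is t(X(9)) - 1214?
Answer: -1214 - √222/6 ≈ -1216.5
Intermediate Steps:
f(j) = j + j²
X(T) = 2*T*(1 + T) (X(T) = (T + T)*(T + 1) = (2*T)*(1 + T) = 2*T*(1 + T))
t(w) = -√(42 + w)/6 (t(w) = -√(6*(1 + 6) + w)/6 = -√(6*7 + w)/6 = -√(42 + w)/6)
t(X(9)) - 1214 = -√(42 + 2*9*(1 + 9))/6 - 1214 = -√(42 + 2*9*10)/6 - 1214 = -√(42 + 180)/6 - 1214 = -√222/6 - 1214 = -1214 - √222/6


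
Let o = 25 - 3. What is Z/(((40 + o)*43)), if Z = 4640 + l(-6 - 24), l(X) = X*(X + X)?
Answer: 3220/1333 ≈ 2.4156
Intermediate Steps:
o = 22
l(X) = 2*X**2 (l(X) = X*(2*X) = 2*X**2)
Z = 6440 (Z = 4640 + 2*(-6 - 24)**2 = 4640 + 2*(-30)**2 = 4640 + 2*900 = 4640 + 1800 = 6440)
Z/(((40 + o)*43)) = 6440/(((40 + 22)*43)) = 6440/((62*43)) = 6440/2666 = 6440*(1/2666) = 3220/1333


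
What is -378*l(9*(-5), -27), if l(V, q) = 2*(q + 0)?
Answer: 20412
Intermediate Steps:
l(V, q) = 2*q
-378*l(9*(-5), -27) = -756*(-27) = -378*(-54) = 20412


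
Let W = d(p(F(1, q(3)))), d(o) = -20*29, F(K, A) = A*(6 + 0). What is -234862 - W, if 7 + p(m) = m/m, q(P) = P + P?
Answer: -234282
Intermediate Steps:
q(P) = 2*P
F(K, A) = 6*A (F(K, A) = A*6 = 6*A)
p(m) = -6 (p(m) = -7 + m/m = -7 + 1 = -6)
d(o) = -580
W = -580
-234862 - W = -234862 - 1*(-580) = -234862 + 580 = -234282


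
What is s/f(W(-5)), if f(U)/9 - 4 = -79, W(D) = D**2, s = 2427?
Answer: -809/225 ≈ -3.5956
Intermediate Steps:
f(U) = -675 (f(U) = 36 + 9*(-79) = 36 - 711 = -675)
s/f(W(-5)) = 2427/(-675) = 2427*(-1/675) = -809/225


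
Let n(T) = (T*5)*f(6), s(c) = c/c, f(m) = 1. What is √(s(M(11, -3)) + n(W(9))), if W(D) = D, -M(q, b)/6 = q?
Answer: √46 ≈ 6.7823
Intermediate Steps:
M(q, b) = -6*q
s(c) = 1
n(T) = 5*T (n(T) = (T*5)*1 = (5*T)*1 = 5*T)
√(s(M(11, -3)) + n(W(9))) = √(1 + 5*9) = √(1 + 45) = √46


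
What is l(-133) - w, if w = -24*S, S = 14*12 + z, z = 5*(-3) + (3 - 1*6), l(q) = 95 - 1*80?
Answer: 3615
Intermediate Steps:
l(q) = 15 (l(q) = 95 - 80 = 15)
z = -18 (z = -15 + (3 - 6) = -15 - 3 = -18)
S = 150 (S = 14*12 - 18 = 168 - 18 = 150)
w = -3600 (w = -24*150 = -3600)
l(-133) - w = 15 - 1*(-3600) = 15 + 3600 = 3615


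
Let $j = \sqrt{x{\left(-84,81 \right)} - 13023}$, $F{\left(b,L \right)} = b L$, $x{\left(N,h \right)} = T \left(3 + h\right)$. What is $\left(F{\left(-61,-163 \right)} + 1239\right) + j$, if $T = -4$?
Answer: $11182 + i \sqrt{13359} \approx 11182.0 + 115.58 i$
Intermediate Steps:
$x{\left(N,h \right)} = -12 - 4 h$ ($x{\left(N,h \right)} = - 4 \left(3 + h\right) = -12 - 4 h$)
$F{\left(b,L \right)} = L b$
$j = i \sqrt{13359}$ ($j = \sqrt{\left(-12 - 324\right) - 13023} = \sqrt{-336 - 13023} = \sqrt{-13359} = i \sqrt{13359} \approx 115.58 i$)
$\left(F{\left(-61,-163 \right)} + 1239\right) + j = \left(\left(-163\right) \left(-61\right) + 1239\right) + i \sqrt{13359} = \left(9943 + 1239\right) + i \sqrt{13359} = 11182 + i \sqrt{13359}$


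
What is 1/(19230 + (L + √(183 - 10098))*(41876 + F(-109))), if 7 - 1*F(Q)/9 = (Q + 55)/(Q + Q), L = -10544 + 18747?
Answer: 2043689777173/703187149988552674298 - 124562693*I*√9915/351593574994276337149 ≈ 2.9063e-9 - 3.5277e-11*I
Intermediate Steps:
L = 8203
F(Q) = 63 - 9*(55 + Q)/(2*Q) (F(Q) = 63 - 9*(Q + 55)/(Q + Q) = 63 - 9*(55 + Q)/(2*Q))
1/(19230 + (L + √(183 - 10098))*(41876 + F(-109))) = 1/(19230 + (8203 + √(183 - 10098))*(41876 + (9/2)*(-55 + 13*(-109))/(-109))) = 1/(19230 + (8203 + √(-9915))*(41876 + (9/2)*(-1/109)*(-55 - 1417))) = 1/(19230 + (8203 + I*√9915)*(41876 + (9/2)*(-1/109)*(-1472))) = 1/(19230 + (8203 + I*√9915)*(41876 + 6624/109)) = 1/(19230 + (8203 + I*√9915)*(4571108/109)) = 1/(19230 + (37496798924/109 + 4571108*I*√9915/109)) = 1/(37498894994/109 + 4571108*I*√9915/109)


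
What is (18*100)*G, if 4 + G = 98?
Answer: 169200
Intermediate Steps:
G = 94 (G = -4 + 98 = 94)
(18*100)*G = (18*100)*94 = 1800*94 = 169200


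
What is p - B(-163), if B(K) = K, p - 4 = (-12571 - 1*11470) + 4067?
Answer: -19807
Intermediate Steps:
p = -19970 (p = 4 + ((-12571 - 1*11470) + 4067) = 4 + ((-12571 - 11470) + 4067) = 4 + (-24041 + 4067) = 4 - 19974 = -19970)
p - B(-163) = -19970 - 1*(-163) = -19970 + 163 = -19807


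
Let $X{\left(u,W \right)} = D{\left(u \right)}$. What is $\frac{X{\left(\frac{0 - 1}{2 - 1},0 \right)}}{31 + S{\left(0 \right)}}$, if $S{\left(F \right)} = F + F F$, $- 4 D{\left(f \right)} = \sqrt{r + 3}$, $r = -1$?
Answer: $- \frac{\sqrt{2}}{124} \approx -0.011405$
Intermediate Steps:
$D{\left(f \right)} = - \frac{\sqrt{2}}{4}$ ($D{\left(f \right)} = - \frac{\sqrt{-1 + 3}}{4} = - \frac{\sqrt{2}}{4}$)
$S{\left(F \right)} = F + F^{2}$
$X{\left(u,W \right)} = - \frac{\sqrt{2}}{4}$
$\frac{X{\left(\frac{0 - 1}{2 - 1},0 \right)}}{31 + S{\left(0 \right)}} = \frac{\left(- \frac{1}{4}\right) \sqrt{2}}{31 + 0 \left(1 + 0\right)} = \frac{\left(- \frac{1}{4}\right) \sqrt{2}}{31 + 0 \cdot 1} = \frac{\left(- \frac{1}{4}\right) \sqrt{2}}{31 + 0} = \frac{\left(- \frac{1}{4}\right) \sqrt{2}}{31} = - \frac{\sqrt{2}}{4} \cdot \frac{1}{31} = - \frac{\sqrt{2}}{124}$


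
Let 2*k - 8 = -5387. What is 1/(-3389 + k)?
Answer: -2/12157 ≈ -0.00016451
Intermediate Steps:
k = -5379/2 (k = 4 + (1/2)*(-5387) = 4 - 5387/2 = -5379/2 ≈ -2689.5)
1/(-3389 + k) = 1/(-3389 - 5379/2) = 1/(-12157/2) = -2/12157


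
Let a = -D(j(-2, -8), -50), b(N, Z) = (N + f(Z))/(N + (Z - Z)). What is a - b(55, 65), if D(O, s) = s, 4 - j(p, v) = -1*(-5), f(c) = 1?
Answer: 2694/55 ≈ 48.982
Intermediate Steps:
j(p, v) = -1 (j(p, v) = 4 - (-1)*(-5) = 4 - 1*5 = 4 - 5 = -1)
b(N, Z) = (1 + N)/N (b(N, Z) = (N + 1)/(N + (Z - Z)) = (1 + N)/(N + 0) = (1 + N)/N)
a = 50 (a = -1*(-50) = 50)
a - b(55, 65) = 50 - (1 + 55)/55 = 50 - 56/55 = 2694/55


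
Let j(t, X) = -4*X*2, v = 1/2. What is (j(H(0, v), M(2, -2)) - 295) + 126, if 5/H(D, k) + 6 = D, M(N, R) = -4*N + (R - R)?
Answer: -105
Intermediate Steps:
M(N, R) = -4*N (M(N, R) = -4*N + 0 = -4*N)
v = ½ ≈ 0.50000
H(D, k) = 5/(-6 + D)
j(t, X) = -8*X
(j(H(0, v), M(2, -2)) - 295) + 126 = (-(-32)*2 - 295) + 126 = (-8*(-8) - 295) + 126 = (64 - 295) + 126 = -231 + 126 = -105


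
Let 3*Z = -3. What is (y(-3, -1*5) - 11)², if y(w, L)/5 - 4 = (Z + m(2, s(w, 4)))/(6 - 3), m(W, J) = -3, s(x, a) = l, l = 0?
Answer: 49/9 ≈ 5.4444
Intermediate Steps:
s(x, a) = 0
Z = -1 (Z = (⅓)*(-3) = -1)
y(w, L) = 40/3 (y(w, L) = 20 + 5*((-1 - 3)/(6 - 3)) = 20 + 5*(-4/3) = 20 - 20/3 = 40/3)
(y(-3, -1*5) - 11)² = (40/3 - 11)² = (7/3)² = 49/9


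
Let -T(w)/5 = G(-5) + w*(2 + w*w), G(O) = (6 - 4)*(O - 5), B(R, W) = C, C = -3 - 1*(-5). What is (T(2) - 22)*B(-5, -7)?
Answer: 36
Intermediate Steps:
C = 2 (C = -3 + 5 = 2)
B(R, W) = 2
G(O) = -10 + 2*O (G(O) = 2*(-5 + O) = -10 + 2*O)
T(w) = 100 - 5*w*(2 + w²) (T(w) = -5*((-10 + 2*(-5)) + w*(2 + w*w)) = -5*((-10 - 10) + w*(2 + w²)) = -5*(-20 + w*(2 + w²)) = 100 - 5*w*(2 + w²))
(T(2) - 22)*B(-5, -7) = ((100 - 10*2 - 5*2³) - 22)*2 = ((100 - 20 - 5*8) - 22)*2 = ((100 - 20 - 40) - 22)*2 = (40 - 22)*2 = 18*2 = 36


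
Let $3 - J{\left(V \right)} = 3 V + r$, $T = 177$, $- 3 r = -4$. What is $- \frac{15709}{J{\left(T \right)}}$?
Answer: $\frac{47127}{1588} \approx 29.677$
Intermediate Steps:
$r = \frac{4}{3}$ ($r = \left(- \frac{1}{3}\right) \left(-4\right) = \frac{4}{3} \approx 1.3333$)
$J{\left(V \right)} = \frac{5}{3} - 3 V$ ($J{\left(V \right)} = 3 - \left(3 V + \frac{4}{3}\right) = 3 - \left(\frac{4}{3} + 3 V\right) = \frac{5}{3} - 3 V$)
$- \frac{15709}{J{\left(T \right)}} = - \frac{15709}{\frac{5}{3} - 531} = - \frac{15709}{- \frac{1588}{3}} = \left(-15709\right) \left(- \frac{3}{1588}\right) = \frac{47127}{1588}$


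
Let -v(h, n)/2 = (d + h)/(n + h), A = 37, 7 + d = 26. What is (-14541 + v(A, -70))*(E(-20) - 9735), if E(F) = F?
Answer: 4679873455/33 ≈ 1.4181e+8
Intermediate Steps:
d = 19 (d = -7 + 26 = 19)
v(h, n) = -2*(19 + h)/(h + n) (v(h, n) = -2*(19 + h)/(n + h) = -2*(19 + h)/(h + n))
(-14541 + v(A, -70))*(E(-20) - 9735) = (-14541 + 2*(-19 - 1*37)/(37 - 70))*(-20 - 9735) = (-14541 + 2*(-19 - 37)/(-33))*(-9755) = (-14541 + 2*(-1/33)*(-56))*(-9755) = (-14541 + 112/33)*(-9755) = -479741/33*(-9755) = 4679873455/33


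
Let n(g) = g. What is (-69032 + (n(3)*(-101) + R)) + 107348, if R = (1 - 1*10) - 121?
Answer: 37883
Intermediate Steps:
R = -130 (R = (1 - 10) - 121 = -9 - 121 = -130)
(-69032 + (n(3)*(-101) + R)) + 107348 = (-69032 + (3*(-101) - 130)) + 107348 = (-69032 + (-303 - 130)) + 107348 = (-69032 - 433) + 107348 = -69465 + 107348 = 37883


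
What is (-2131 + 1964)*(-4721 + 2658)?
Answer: 344521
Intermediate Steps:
(-2131 + 1964)*(-4721 + 2658) = -167*(-2063) = 344521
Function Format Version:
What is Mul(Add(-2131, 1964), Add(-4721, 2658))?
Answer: 344521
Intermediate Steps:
Mul(Add(-2131, 1964), Add(-4721, 2658)) = Mul(-167, -2063) = 344521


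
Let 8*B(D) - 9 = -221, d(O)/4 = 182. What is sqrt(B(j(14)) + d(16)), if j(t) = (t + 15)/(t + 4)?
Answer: sqrt(2806)/2 ≈ 26.486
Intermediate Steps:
j(t) = (15 + t)/(4 + t)
d(O) = 728 (d(O) = 4*182 = 728)
B(D) = -53/2 (B(D) = 9/8 + (1/8)*(-221) = 9/8 - 221/8 = -53/2)
sqrt(B(j(14)) + d(16)) = sqrt(-53/2 + 728) = sqrt(1403/2) = sqrt(2806)/2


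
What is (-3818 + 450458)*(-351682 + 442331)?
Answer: 40487469360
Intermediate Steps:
(-3818 + 450458)*(-351682 + 442331) = 446640*90649 = 40487469360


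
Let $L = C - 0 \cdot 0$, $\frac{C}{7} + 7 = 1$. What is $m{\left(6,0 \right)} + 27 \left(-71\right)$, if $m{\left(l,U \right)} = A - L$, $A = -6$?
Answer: $-1881$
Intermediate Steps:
$C = -42$ ($C = -49 + 7 \cdot 1 = -49 + 7 = -42$)
$L = -42$ ($L = -42 - 0 \cdot 0 = -42 - 0 = -42 + 0 = -42$)
$m{\left(l,U \right)} = 36$ ($m{\left(l,U \right)} = -6 - -42 = -6 + 42 = 36$)
$m{\left(6,0 \right)} + 27 \left(-71\right) = 36 + 27 \left(-71\right) = 36 - 1917 = -1881$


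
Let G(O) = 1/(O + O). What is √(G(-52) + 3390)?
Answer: √9166534/52 ≈ 58.224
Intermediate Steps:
G(O) = 1/(2*O)
√(G(-52) + 3390) = √((½)/(-52) + 3390) = √((½)*(-1/52) + 3390) = √(-1/104 + 3390) = √(352559/104) = √9166534/52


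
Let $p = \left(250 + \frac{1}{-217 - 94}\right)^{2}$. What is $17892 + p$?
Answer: $\frac{7775439133}{96721} \approx 80390.0$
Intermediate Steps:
$p = \frac{6044907001}{96721}$ ($p = \left(250 + \frac{1}{-311}\right)^{2} = \left(250 - \frac{1}{311}\right)^{2} = \left(\frac{77749}{311}\right)^{2} = \frac{6044907001}{96721} \approx 62498.0$)
$17892 + p = 17892 + \frac{6044907001}{96721} = \frac{7775439133}{96721}$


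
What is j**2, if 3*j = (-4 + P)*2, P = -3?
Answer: 196/9 ≈ 21.778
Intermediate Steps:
j = -14/3 (j = ((-4 - 3)*2)/3 = (-7*2)/3 = (1/3)*(-14) = -14/3 ≈ -4.6667)
j**2 = (-14/3)**2 = 196/9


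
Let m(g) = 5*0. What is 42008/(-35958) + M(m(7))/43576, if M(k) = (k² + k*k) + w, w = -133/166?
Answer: -11687481667/10004090928 ≈ -1.1683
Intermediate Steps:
w = -133/166 (w = -133*1/166 = -133/166 ≈ -0.80120)
m(g) = 0
M(k) = -133/166 + 2*k² (M(k) = (k² + k*k) - 133/166 = (k² + k²) - 133/166 = 2*k² - 133/166 = -133/166 + 2*k²)
42008/(-35958) + M(m(7))/43576 = 42008/(-35958) + (-133/166 + 2*0²)/43576 = 42008*(-1/35958) + (-133/166 + 2*0)*(1/43576) = -21004/17979 + (-133/166 + 0)*(1/43576) = -21004/17979 - 133/166*1/43576 = -21004/17979 - 133/7233616 = -11687481667/10004090928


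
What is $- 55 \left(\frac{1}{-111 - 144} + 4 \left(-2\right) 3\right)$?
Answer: $\frac{67331}{51} \approx 1320.2$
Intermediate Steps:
$- 55 \left(\frac{1}{-111 - 144} + 4 \left(-2\right) 3\right) = - 55 \left(\frac{1}{-255} - 24\right) = - 55 \left(- \frac{1}{255} - 24\right) = \left(-55\right) \left(- \frac{6121}{255}\right) = \frac{67331}{51}$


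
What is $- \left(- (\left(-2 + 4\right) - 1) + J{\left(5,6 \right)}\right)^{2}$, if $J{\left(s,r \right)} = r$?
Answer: $-25$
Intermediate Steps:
$- \left(- (\left(-2 + 4\right) - 1) + J{\left(5,6 \right)}\right)^{2} = - \left(- (\left(-2 + 4\right) - 1) + 6\right)^{2} = - \left(- (2 - 1) + 6\right)^{2} = - \left(\left(-1\right) 1 + 6\right)^{2} = - \left(-1 + 6\right)^{2} = - 5^{2} = \left(-1\right) 25 = -25$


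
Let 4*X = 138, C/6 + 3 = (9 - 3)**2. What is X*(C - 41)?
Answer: 10833/2 ≈ 5416.5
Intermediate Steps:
C = 198 (C = -18 + 6*(9 - 3)**2 = -18 + 6*6**2 = -18 + 6*36 = -18 + 216 = 198)
X = 69/2 (X = (1/4)*138 = 69/2 ≈ 34.500)
X*(C - 41) = 69*(198 - 41)/2 = (69/2)*157 = 10833/2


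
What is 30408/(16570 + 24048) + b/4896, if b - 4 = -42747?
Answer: -793628803/99432864 ≈ -7.9816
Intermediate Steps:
b = -42743 (b = 4 - 42747 = -42743)
30408/(16570 + 24048) + b/4896 = 30408/(16570 + 24048) - 42743/4896 = 30408/40618 - 42743*1/4896 = 30408*(1/40618) - 42743/4896 = 15204/20309 - 42743/4896 = -793628803/99432864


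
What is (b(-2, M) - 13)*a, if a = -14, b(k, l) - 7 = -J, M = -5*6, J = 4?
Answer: 140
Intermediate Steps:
M = -30
b(k, l) = 3 (b(k, l) = 7 - 1*4 = 7 - 4 = 3)
(b(-2, M) - 13)*a = (3 - 13)*(-14) = -10*(-14) = 140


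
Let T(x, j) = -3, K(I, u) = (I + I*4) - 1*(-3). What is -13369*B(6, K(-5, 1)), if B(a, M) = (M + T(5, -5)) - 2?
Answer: 360963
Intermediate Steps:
K(I, u) = 3 + 5*I (K(I, u) = (I + 4*I) + 3 = 5*I + 3 = 3 + 5*I)
B(a, M) = -5 + M (B(a, M) = (M - 3) - 2 = (-3 + M) - 2 = -5 + M)
-13369*B(6, K(-5, 1)) = -13369*(-5 + (3 + 5*(-5))) = -13369*(-5 + (3 - 25)) = -13369*(-5 - 22) = -13369*(-27) = 360963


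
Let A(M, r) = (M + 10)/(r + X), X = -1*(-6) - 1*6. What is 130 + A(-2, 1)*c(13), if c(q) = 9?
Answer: 202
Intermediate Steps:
X = 0 (X = 6 - 6 = 0)
A(M, r) = (10 + M)/r (A(M, r) = (M + 10)/(r + 0) = (10 + M)/r)
130 + A(-2, 1)*c(13) = 130 + ((10 - 2)/1)*9 = 130 + (1*8)*9 = 130 + 8*9 = 130 + 72 = 202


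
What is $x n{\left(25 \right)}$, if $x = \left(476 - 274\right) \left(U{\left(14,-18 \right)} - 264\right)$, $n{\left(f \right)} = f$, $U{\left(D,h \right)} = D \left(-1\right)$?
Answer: $-1403900$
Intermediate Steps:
$U{\left(D,h \right)} = - D$
$x = -56156$ ($x = \left(476 - 274\right) \left(\left(-1\right) 14 - 264\right) = 202 \left(-14 - 264\right) = 202 \left(-278\right) = -56156$)
$x n{\left(25 \right)} = \left(-56156\right) 25 = -1403900$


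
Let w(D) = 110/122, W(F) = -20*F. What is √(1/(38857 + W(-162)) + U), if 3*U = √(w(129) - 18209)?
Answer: √(1409786433 + 324304805847*I*√67752334)/7703751 ≈ 4.7423 + 4.7423*I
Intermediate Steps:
w(D) = 55/61 (w(D) = 110*(1/122) = 55/61)
U = I*√67752334/183 (U = √(55/61 - 18209)/3 = √(-1110694/61)/3 = (I*√67752334/61)/3 = I*√67752334/183 ≈ 44.979*I)
√(1/(38857 + W(-162)) + U) = √(1/(38857 - 20*(-162)) + I*√67752334/183) = √(1/(38857 + 3240) + I*√67752334/183) = √(1/42097 + I*√67752334/183)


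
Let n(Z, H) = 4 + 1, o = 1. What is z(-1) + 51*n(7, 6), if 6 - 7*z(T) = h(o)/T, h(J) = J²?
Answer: 256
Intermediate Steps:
n(Z, H) = 5
z(T) = 6/7 - 1/(7*T) (z(T) = 6/7 - 1²/(7*T) = 6/7 - 1/(7*T))
z(-1) + 51*n(7, 6) = (⅐)*(-1 + 6*(-1))/(-1) + 51*5 = (⅐)*(-1)*(-1 - 6) + 255 = (⅐)*(-1)*(-7) + 255 = 1 + 255 = 256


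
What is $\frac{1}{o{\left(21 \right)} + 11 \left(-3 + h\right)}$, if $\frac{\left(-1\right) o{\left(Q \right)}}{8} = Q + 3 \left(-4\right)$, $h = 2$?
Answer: $- \frac{1}{83} \approx -0.012048$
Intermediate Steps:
$o{\left(Q \right)} = 96 - 8 Q$ ($o{\left(Q \right)} = - 8 \left(Q + 3 \left(-4\right)\right) = - 8 \left(Q - 12\right) = - 8 \left(-12 + Q\right) = 96 - 8 Q$)
$\frac{1}{o{\left(21 \right)} + 11 \left(-3 + h\right)} = \frac{1}{\left(96 - 168\right) + 11 \left(-3 + 2\right)} = \frac{1}{\left(96 - 168\right) + 11 \left(-1\right)} = \frac{1}{-72 - 11} = \frac{1}{-83} = - \frac{1}{83}$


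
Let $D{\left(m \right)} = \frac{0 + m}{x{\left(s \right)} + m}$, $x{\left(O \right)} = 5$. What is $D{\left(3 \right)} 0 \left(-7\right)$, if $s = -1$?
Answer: $0$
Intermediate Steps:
$D{\left(m \right)} = \frac{m}{5 + m}$ ($D{\left(m \right)} = \frac{0 + m}{5 + m} = \frac{m}{5 + m}$)
$D{\left(3 \right)} 0 \left(-7\right) = \frac{3}{5 + 3} \cdot 0 \left(-7\right) = \frac{3}{8} \cdot 0 \left(-7\right) = 0 \left(-7\right) = 0$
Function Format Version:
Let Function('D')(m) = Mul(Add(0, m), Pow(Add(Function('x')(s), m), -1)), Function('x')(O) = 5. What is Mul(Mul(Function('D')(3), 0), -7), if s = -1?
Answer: 0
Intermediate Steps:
Function('D')(m) = Mul(m, Pow(Add(5, m), -1)) (Function('D')(m) = Mul(Add(0, m), Pow(Add(5, m), -1)) = Mul(m, Pow(Add(5, m), -1)))
Mul(Mul(Function('D')(3), 0), -7) = Mul(Mul(Mul(3, Pow(Add(5, 3), -1)), 0), -7) = Mul(Mul(Mul(3, Pow(8, -1)), 0), -7) = Mul(Mul(Mul(3, Rational(1, 8)), 0), -7) = Mul(Mul(Rational(3, 8), 0), -7) = Mul(0, -7) = 0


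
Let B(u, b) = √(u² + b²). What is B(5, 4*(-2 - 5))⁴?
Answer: 654481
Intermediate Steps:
B(u, b) = √(b² + u²)
B(5, 4*(-2 - 5))⁴ = (√((4*(-2 - 5))² + 5²))⁴ = (√((4*(-7))² + 25))⁴ = (√((-28)² + 25))⁴ = (√(784 + 25))⁴ = (√809)⁴ = 654481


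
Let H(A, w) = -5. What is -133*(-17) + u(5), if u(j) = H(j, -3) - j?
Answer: 2251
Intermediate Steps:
u(j) = -5 - j
-133*(-17) + u(5) = -133*(-17) + (-5 - 1*5) = 2261 + (-5 - 5) = 2261 - 10 = 2251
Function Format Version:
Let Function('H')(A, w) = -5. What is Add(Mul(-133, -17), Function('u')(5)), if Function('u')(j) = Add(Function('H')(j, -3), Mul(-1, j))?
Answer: 2251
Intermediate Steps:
Function('u')(j) = Add(-5, Mul(-1, j))
Add(Mul(-133, -17), Function('u')(5)) = Add(Mul(-133, -17), Add(-5, Mul(-1, 5))) = Add(2261, Add(-5, -5)) = Add(2261, -10) = 2251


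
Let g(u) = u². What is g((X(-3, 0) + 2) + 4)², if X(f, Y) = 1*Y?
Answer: 1296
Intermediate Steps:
X(f, Y) = Y
g((X(-3, 0) + 2) + 4)² = (((0 + 2) + 4)²)² = ((2 + 4)²)² = (6²)² = 36² = 1296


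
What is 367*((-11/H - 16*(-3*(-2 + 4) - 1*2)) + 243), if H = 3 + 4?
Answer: 949062/7 ≈ 1.3558e+5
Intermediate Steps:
H = 7
367*((-11/H - 16*(-3*(-2 + 4) - 1*2)) + 243) = 367*((-11/7 - 16*(-3*(-2 + 4) - 1*2)) + 243) = 367*(((⅐)*(-11) - 16*(-3*2 - 2)) + 243) = 367*((-11/7 - 16*(-6 - 2)) + 243) = 367*((-11/7 - 16*(-8)) + 243) = 367*((-11/7 - 4*(-32)) + 243) = 367*((-11/7 + 128) + 243) = 367*(885/7 + 243) = 367*(2586/7) = 949062/7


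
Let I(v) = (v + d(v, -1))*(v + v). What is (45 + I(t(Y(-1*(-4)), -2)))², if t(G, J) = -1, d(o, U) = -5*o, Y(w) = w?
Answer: 1369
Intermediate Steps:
I(v) = -8*v² (I(v) = (v - 5*v)*(v + v) = (-4*v)*(2*v) = -8*v²)
(45 + I(t(Y(-1*(-4)), -2)))² = (45 - 8*(-1)²)² = (45 - 8*1)² = (45 - 8)² = 37² = 1369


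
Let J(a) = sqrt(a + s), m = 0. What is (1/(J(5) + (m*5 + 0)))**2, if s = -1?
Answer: 1/4 ≈ 0.25000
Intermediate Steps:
J(a) = sqrt(-1 + a) (J(a) = sqrt(a - 1) = sqrt(-1 + a))
(1/(J(5) + (m*5 + 0)))**2 = (1/(sqrt(-1 + 5) + (0*5 + 0)))**2 = (1/(sqrt(4) + (0 + 0)))**2 = (1/(2 + 0))**2 = (1/2)**2 = 1/4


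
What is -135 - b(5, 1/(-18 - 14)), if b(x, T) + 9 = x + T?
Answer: -4191/32 ≈ -130.97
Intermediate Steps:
b(x, T) = -9 + T + x (b(x, T) = -9 + (x + T) = -9 + (T + x) = -9 + T + x)
-135 - b(5, 1/(-18 - 14)) = -135 - (-9 + 1/(-18 - 14) + 5) = -135 - (-9 + 1/(-32) + 5) = -135 - (-9 - 1/32 + 5) = -135 - 1*(-129/32) = -135 + 129/32 = -4191/32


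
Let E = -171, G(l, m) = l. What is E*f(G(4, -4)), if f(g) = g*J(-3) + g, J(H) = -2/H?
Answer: -1140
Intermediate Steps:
f(g) = 5*g/3 (f(g) = g*(-2/(-3)) + g = g*(-2*(-⅓)) + g = g*(⅔) + g = 2*g/3 + g = 5*g/3)
E*f(G(4, -4)) = -285*4 = -171*20/3 = -1140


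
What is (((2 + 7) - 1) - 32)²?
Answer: 576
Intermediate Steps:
(((2 + 7) - 1) - 32)² = ((9 - 1) - 32)² = (8 - 32)² = (-24)² = 576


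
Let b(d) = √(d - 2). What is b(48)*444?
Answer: 444*√46 ≈ 3011.4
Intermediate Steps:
b(d) = √(-2 + d)
b(48)*444 = √(-2 + 48)*444 = √46*444 = 444*√46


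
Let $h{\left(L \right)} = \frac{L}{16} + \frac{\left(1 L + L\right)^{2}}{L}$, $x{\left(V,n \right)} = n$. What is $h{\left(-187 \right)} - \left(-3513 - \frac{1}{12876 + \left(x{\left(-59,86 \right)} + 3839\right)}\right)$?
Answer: $\frac{740134469}{268816} \approx 2753.3$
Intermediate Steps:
$h{\left(L \right)} = \frac{65 L}{16}$ ($h{\left(L \right)} = L \frac{1}{16} + \frac{\left(L + L\right)^{2}}{L} = \frac{L}{16} + \frac{\left(2 L\right)^{2}}{L} = \frac{L}{16} + \frac{4 L^{2}}{L} = \frac{L}{16} + 4 L = \frac{65 L}{16}$)
$h{\left(-187 \right)} - \left(-3513 - \frac{1}{12876 + \left(x{\left(-59,86 \right)} + 3839\right)}\right) = \frac{65}{16} \left(-187\right) - \left(-3513 - \frac{1}{12876 + \left(86 + 3839\right)}\right) = - \frac{12155}{16} - \left(-3513 - \frac{1}{12876 + 3925}\right) = - \frac{12155}{16} - \left(-3513 - \frac{1}{16801}\right) = - \frac{12155}{16} - - \frac{59021914}{16801} = - \frac{12155}{16} + \frac{59021914}{16801} = \frac{740134469}{268816}$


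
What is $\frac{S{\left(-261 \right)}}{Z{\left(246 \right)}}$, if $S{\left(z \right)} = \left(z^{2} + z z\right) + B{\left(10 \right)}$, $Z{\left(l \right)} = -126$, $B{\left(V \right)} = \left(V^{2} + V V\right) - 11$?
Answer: $- \frac{15159}{14} \approx -1082.8$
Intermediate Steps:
$B{\left(V \right)} = -11 + 2 V^{2}$ ($B{\left(V \right)} = \left(V^{2} + V^{2}\right) - 11 = 2 V^{2} - 11 = -11 + 2 V^{2}$)
$S{\left(z \right)} = 189 + 2 z^{2}$ ($S{\left(z \right)} = \left(z^{2} + z z\right) - \left(11 - 2 \cdot 10^{2}\right) = \left(z^{2} + z^{2}\right) + \left(-11 + 2 \cdot 100\right) = 2 z^{2} + \left(-11 + 200\right) = 2 z^{2} + 189 = 189 + 2 z^{2}$)
$\frac{S{\left(-261 \right)}}{Z{\left(246 \right)}} = \frac{189 + 2 \left(-261\right)^{2}}{-126} = \left(189 + 2 \cdot 68121\right) \left(- \frac{1}{126}\right) = \left(189 + 136242\right) \left(- \frac{1}{126}\right) = 136431 \left(- \frac{1}{126}\right) = - \frac{15159}{14}$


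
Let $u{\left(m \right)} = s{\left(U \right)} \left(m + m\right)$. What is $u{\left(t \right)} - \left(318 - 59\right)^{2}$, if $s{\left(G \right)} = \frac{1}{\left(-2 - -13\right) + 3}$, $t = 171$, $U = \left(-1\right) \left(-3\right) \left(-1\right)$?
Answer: $- \frac{469396}{7} \approx -67057.0$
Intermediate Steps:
$U = -3$ ($U = 3 \left(-1\right) = -3$)
$s{\left(G \right)} = \frac{1}{14}$ ($s{\left(G \right)} = \frac{1}{\left(-2 + 13\right) + 3} = \frac{1}{11 + 3} = \frac{1}{14}$)
$u{\left(m \right)} = \frac{m}{7}$ ($u{\left(m \right)} = \frac{m + m}{14} = \frac{2 m}{14} = \frac{m}{7}$)
$u{\left(t \right)} - \left(318 - 59\right)^{2} = \frac{1}{7} \cdot 171 - \left(318 - 59\right)^{2} = \frac{171}{7} - 259^{2} = \frac{171}{7} - 67081 = - \frac{469396}{7}$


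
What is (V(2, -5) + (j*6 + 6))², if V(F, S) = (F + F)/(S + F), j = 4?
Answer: 7396/9 ≈ 821.78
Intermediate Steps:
V(F, S) = 2*F/(F + S) (V(F, S) = (2*F)/(F + S) = 2*F/(F + S))
(V(2, -5) + (j*6 + 6))² = (2*2/(2 - 5) + (4*6 + 6))² = (2*2/(-3) + (24 + 6))² = (2*2*(-⅓) + 30)² = (-4/3 + 30)² = (86/3)² = 7396/9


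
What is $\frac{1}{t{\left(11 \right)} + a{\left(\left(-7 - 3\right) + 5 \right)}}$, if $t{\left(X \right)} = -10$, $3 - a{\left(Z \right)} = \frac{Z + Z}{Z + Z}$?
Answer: $- \frac{1}{8} \approx -0.125$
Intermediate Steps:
$a{\left(Z \right)} = 2$ ($a{\left(Z \right)} = 3 - \frac{Z + Z}{Z + Z} = 3 - \frac{2 Z}{2 Z} = 3 - 2 Z \frac{1}{2 Z} = 3 - 1 = 2$)
$\frac{1}{t{\left(11 \right)} + a{\left(\left(-7 - 3\right) + 5 \right)}} = \frac{1}{-10 + 2} = \frac{1}{-8} = - \frac{1}{8}$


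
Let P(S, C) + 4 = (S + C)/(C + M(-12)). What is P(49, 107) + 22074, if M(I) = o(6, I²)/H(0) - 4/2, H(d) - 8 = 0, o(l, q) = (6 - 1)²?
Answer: 19091798/865 ≈ 22071.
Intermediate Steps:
o(l, q) = 25 (o(l, q) = 5² = 25)
H(d) = 8 (H(d) = 8 + 0 = 8)
M(I) = 9/8 (M(I) = 25/8 - 4/2 = 25*(⅛) - 4*½ = 25/8 - 2 = 9/8)
P(S, C) = -4 + (C + S)/(9/8 + C) (P(S, C) = -4 + (S + C)/(C + 9/8) = -4 + (C + S)/(9/8 + C))
P(49, 107) + 22074 = 4*(-9 - 6*107 + 2*49)/(9 + 8*107) + 22074 = 4*(-9 - 642 + 98)/(9 + 856) + 22074 = 4*(-553)/865 + 22074 = 4*(1/865)*(-553) + 22074 = -2212/865 + 22074 = 19091798/865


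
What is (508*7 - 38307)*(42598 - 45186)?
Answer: 89935588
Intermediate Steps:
(508*7 - 38307)*(42598 - 45186) = (3556 - 38307)*(-2588) = -34751*(-2588) = 89935588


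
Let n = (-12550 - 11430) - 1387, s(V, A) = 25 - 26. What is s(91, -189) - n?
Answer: 25366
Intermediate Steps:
s(V, A) = -1
n = -25367 (n = -23980 - 1387 = -25367)
s(91, -189) - n = -1 - 1*(-25367) = -1 + 25367 = 25366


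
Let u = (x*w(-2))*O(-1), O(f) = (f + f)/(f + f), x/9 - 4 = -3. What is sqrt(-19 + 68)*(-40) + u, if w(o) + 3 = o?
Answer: -325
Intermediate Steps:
x = 9 (x = 36 + 9*(-3) = 36 - 27 = 9)
w(o) = -3 + o
O(f) = 1 (O(f) = (2*f)/((2*f)) = (2*f)*(1/(2*f)) = 1)
u = -45 (u = (9*(-3 - 2))*1 = (9*(-5))*1 = -45*1 = -45)
sqrt(-19 + 68)*(-40) + u = sqrt(-19 + 68)*(-40) - 45 = sqrt(49)*(-40) - 45 = 7*(-40) - 45 = -280 - 45 = -325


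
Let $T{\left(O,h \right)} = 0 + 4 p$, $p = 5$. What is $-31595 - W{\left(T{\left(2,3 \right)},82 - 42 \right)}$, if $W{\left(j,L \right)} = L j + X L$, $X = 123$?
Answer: $-37315$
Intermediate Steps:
$T{\left(O,h \right)} = 20$ ($T{\left(O,h \right)} = 0 + 4 \cdot 5 = 0 + 20 = 20$)
$W{\left(j,L \right)} = 123 L + L j$ ($W{\left(j,L \right)} = L j + 123 L = 123 L + L j$)
$-31595 - W{\left(T{\left(2,3 \right)},82 - 42 \right)} = -31595 - \left(82 - 42\right) \left(123 + 20\right) = -31595 - \left(82 - 42\right) 143 = -31595 - 40 \cdot 143 = -31595 - 5720 = -37315$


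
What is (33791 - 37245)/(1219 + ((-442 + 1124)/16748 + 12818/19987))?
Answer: -7317720388/2584045199 ≈ -2.8319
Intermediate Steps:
(33791 - 37245)/(1219 + ((-442 + 1124)/16748 + 12818/19987)) = -3454/(1219 + (682*(1/16748) + 12818*(1/19987))) = -3454/(1219 + (341/8374 + 12818/19987)) = -3454/(1219 + 1444981/2118622) = -3454/2584045199/2118622 = -3454*2118622/2584045199 = -7317720388/2584045199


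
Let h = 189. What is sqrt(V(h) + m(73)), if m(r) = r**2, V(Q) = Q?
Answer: sqrt(5518) ≈ 74.283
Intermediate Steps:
sqrt(V(h) + m(73)) = sqrt(189 + 73**2) = sqrt(189 + 5329) = sqrt(5518)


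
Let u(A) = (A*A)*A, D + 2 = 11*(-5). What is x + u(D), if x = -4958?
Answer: -190151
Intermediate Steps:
D = -57 (D = -2 + 11*(-5) = -2 - 55 = -57)
u(A) = A³ (u(A) = A²*A = A³)
x + u(D) = -4958 + (-57)³ = -4958 - 185193 = -190151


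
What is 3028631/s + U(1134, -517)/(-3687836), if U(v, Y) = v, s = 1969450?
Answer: 1395857634527/907876076275 ≈ 1.5375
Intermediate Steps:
3028631/s + U(1134, -517)/(-3687836) = 3028631/1969450 + 1134/(-3687836) = 3028631*(1/1969450) + 1134*(-1/3687836) = 3028631/1969450 - 567/1843918 = 1395857634527/907876076275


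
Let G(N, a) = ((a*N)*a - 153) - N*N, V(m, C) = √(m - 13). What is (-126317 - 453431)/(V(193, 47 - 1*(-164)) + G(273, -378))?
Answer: -62697572145/4210420100062 + 144937*√5/63156301500930 ≈ -0.014891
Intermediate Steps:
V(m, C) = √(-13 + m)
G(N, a) = -153 - N² + N*a² (G(N, a) = ((N*a)*a - 153) - N² = (N*a² - 153) - N² = (-153 + N*a²) - N² = -153 - N² + N*a²)
(-126317 - 453431)/(V(193, 47 - 1*(-164)) + G(273, -378)) = (-126317 - 453431)/(√(-13 + 193) + (-153 - 1*273² + 273*(-378)²)) = -579748/(√180 + (-153 - 1*74529 + 273*142884)) = -579748/(6*√5 + (-153 - 74529 + 39007332)) = -579748/(6*√5 + 38932650) = -579748/(38932650 + 6*√5)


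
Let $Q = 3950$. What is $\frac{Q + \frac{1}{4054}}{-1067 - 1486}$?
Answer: $- \frac{5337767}{3449954} \approx -1.5472$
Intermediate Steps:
$\frac{Q + \frac{1}{4054}}{-1067 - 1486} = \frac{3950 + \frac{1}{4054}}{-1067 - 1486} = \frac{3950 + \frac{1}{4054}}{-2553} = \frac{16013301}{4054} \left(- \frac{1}{2553}\right) = - \frac{5337767}{3449954}$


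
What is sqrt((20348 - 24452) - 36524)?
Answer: 2*I*sqrt(10157) ≈ 201.56*I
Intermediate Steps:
sqrt((20348 - 24452) - 36524) = sqrt(-4104 - 36524) = sqrt(-40628) = 2*I*sqrt(10157)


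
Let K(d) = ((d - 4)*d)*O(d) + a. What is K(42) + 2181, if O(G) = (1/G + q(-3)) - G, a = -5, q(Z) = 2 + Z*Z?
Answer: -47262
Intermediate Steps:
q(Z) = 2 + Z²
O(G) = 11 + 1/G - G (O(G) = (1/G + (2 + (-3)²)) - G = (1/G + (2 + 9)) - G = (1/G + 11) - G = (11 + 1/G) - G = 11 + 1/G - G)
K(d) = -5 + d*(-4 + d)*(11 + 1/d - d) (K(d) = ((d - 4)*d)*(11 + 1/d - d) - 5 = ((-4 + d)*d)*(11 + 1/d - d) - 5 = (d*(-4 + d))*(11 + 1/d - d) - 5 = d*(-4 + d)*(11 + 1/d - d) - 5 = -5 + d*(-4 + d)*(11 + 1/d - d))
K(42) + 2181 = (-9 - 1*42³ - 43*42 + 15*42²) + 2181 = (-9 - 1*74088 - 1806 + 15*1764) + 2181 = (-9 - 74088 - 1806 + 26460) + 2181 = -49443 + 2181 = -47262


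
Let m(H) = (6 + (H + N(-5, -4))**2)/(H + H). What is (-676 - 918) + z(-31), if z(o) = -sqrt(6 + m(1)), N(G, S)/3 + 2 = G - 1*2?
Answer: -1594 - sqrt(347) ≈ -1612.6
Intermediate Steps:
N(G, S) = -12 + 3*G (N(G, S) = -6 + 3*(G - 1*2) = -6 + 3*(G - 2) = -6 + 3*(-2 + G) = -6 + (-6 + 3*G) = -12 + 3*G)
m(H) = (6 + (-27 + H)**2)/(2*H) (m(H) = (6 + (H + (-12 + 3*(-5)))**2)/(H + H) = (6 + (H + (-12 - 15))**2)/((2*H)) = (6 + (H - 27)**2)*(1/(2*H)) = (6 + (-27 + H)**2)*(1/(2*H)) = (6 + (-27 + H)**2)/(2*H))
z(o) = -sqrt(347) (z(o) = -sqrt(6 + (1/2)*(6 + (-27 + 1)**2)/1) = -sqrt(6 + (1/2)*1*(6 + (-26)**2)) = -sqrt(6 + (1/2)*1*(6 + 676)) = -sqrt(6 + (1/2)*1*682) = -sqrt(6 + 341) = -sqrt(347))
(-676 - 918) + z(-31) = (-676 - 918) - sqrt(347) = -1594 - sqrt(347)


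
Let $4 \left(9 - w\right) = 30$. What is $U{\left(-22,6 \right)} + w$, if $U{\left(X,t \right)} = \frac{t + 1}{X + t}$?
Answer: $\frac{17}{16} \approx 1.0625$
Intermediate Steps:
$w = \frac{3}{2}$ ($w = 9 - \frac{15}{2} = \frac{3}{2} \approx 1.5$)
$U{\left(X,t \right)} = \frac{1 + t}{X + t}$
$U{\left(-22,6 \right)} + w = \frac{1 + 6}{-22 + 6} + \frac{3}{2} = \frac{1}{-16} \cdot 7 + \frac{3}{2} = \left(- \frac{1}{16}\right) 7 + \frac{3}{2} = - \frac{7}{16} + \frac{3}{2} = \frac{17}{16}$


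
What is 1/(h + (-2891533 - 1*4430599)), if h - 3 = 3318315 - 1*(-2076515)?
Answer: -1/1927299 ≈ -5.1886e-7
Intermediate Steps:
h = 5394833 (h = 3 + (3318315 - 1*(-2076515)) = 3 + (3318315 + 2076515) = 3 + 5394830 = 5394833)
1/(h + (-2891533 - 1*4430599)) = 1/(5394833 + (-2891533 - 1*4430599)) = 1/(5394833 + (-2891533 - 4430599)) = 1/(5394833 - 7322132) = 1/(-1927299) = -1/1927299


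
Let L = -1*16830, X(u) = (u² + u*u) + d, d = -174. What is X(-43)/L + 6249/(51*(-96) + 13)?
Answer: -61189181/41090445 ≈ -1.4891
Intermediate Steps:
X(u) = -174 + 2*u² (X(u) = (u² + u*u) - 174 = (u² + u²) - 174 = 2*u² - 174 = -174 + 2*u²)
L = -16830
X(-43)/L + 6249/(51*(-96) + 13) = (-174 + 2*(-43)²)/(-16830) + 6249/(51*(-96) + 13) = (-174 + 2*1849)*(-1/16830) + 6249/(-4896 + 13) = (-174 + 3698)*(-1/16830) + 6249/(-4883) = 3524*(-1/16830) + 6249*(-1/4883) = -1762/8415 - 6249/4883 = -61189181/41090445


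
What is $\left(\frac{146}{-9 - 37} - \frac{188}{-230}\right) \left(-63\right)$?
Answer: $\frac{17073}{115} \approx 148.46$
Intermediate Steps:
$\left(\frac{146}{-9 - 37} - \frac{188}{-230}\right) \left(-63\right) = \left(\frac{146}{-46} - - \frac{94}{115}\right) \left(-63\right) = \left(146 \left(- \frac{1}{46}\right) + \frac{94}{115}\right) \left(-63\right) = \left(- \frac{73}{23} + \frac{94}{115}\right) \left(-63\right) = \left(- \frac{271}{115}\right) \left(-63\right) = \frac{17073}{115}$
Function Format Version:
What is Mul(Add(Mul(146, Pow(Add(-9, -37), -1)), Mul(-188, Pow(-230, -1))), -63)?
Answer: Rational(17073, 115) ≈ 148.46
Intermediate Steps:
Mul(Add(Mul(146, Pow(Add(-9, -37), -1)), Mul(-188, Pow(-230, -1))), -63) = Mul(Add(Mul(146, Pow(-46, -1)), Mul(-188, Rational(-1, 230))), -63) = Mul(Add(Mul(146, Rational(-1, 46)), Rational(94, 115)), -63) = Mul(Add(Rational(-73, 23), Rational(94, 115)), -63) = Mul(Rational(-271, 115), -63) = Rational(17073, 115)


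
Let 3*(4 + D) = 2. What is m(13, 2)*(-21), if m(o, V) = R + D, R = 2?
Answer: 28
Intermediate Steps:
D = -10/3 (D = -4 + (⅓)*2 = -4 + ⅔ = -10/3 ≈ -3.3333)
m(o, V) = -4/3 (m(o, V) = 2 - 10/3 = -4/3)
m(13, 2)*(-21) = -4/3*(-21) = 28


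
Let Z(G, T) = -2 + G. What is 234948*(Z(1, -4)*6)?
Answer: -1409688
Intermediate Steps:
234948*(Z(1, -4)*6) = 234948*((-2 + 1)*6) = 234948*(-1*6) = 234948*(-6) = -1409688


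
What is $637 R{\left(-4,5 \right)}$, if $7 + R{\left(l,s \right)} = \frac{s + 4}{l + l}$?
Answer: $- \frac{41405}{8} \approx -5175.6$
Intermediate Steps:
$R{\left(l,s \right)} = -7 + \frac{4 + s}{2 l}$ ($R{\left(l,s \right)} = -7 + \frac{s + 4}{l + l} = -7 + \frac{4 + s}{2 l}$)
$637 R{\left(-4,5 \right)} = 637 \frac{4 + 5 - -56}{2 \left(-4\right)} = 637 \cdot \frac{1}{2} \left(- \frac{1}{4}\right) \left(4 + 5 + 56\right) = 637 \cdot \frac{1}{2} \left(- \frac{1}{4}\right) 65 = 637 \left(- \frac{65}{8}\right) = - \frac{41405}{8}$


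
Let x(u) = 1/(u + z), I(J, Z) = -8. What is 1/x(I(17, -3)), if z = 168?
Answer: 160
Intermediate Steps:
x(u) = 1/(168 + u) (x(u) = 1/(u + 168) = 1/(168 + u))
1/x(I(17, -3)) = 1/(1/(168 - 8)) = 1/(1/160) = 160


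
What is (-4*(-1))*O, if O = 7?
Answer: 28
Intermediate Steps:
(-4*(-1))*O = -4*(-1)*7 = 4*7 = 28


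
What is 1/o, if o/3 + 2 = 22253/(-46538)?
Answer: -46538/345987 ≈ -0.13451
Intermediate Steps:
o = -345987/46538 (o = -6 + 3*(22253/(-46538)) = -6 + 3*(22253*(-1/46538)) = -6 + 3*(-22253/46538) = -6 - 66759/46538 = -345987/46538 ≈ -7.4345)
1/o = 1/(-345987/46538) = -46538/345987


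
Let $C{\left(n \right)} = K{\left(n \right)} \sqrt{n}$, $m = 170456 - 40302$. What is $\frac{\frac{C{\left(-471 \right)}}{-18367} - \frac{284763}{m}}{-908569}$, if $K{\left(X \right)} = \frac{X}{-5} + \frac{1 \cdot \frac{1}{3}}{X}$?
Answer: $\frac{12381}{5141473462} + \frac{665518 i \sqrt{471}}{117898507404495} \approx 2.4081 \cdot 10^{-6} + 1.2251 \cdot 10^{-7} i$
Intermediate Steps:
$K{\left(X \right)} = - \frac{X}{5} + \frac{1}{3 X}$ ($K{\left(X \right)} = X \left(- \frac{1}{5}\right) + \frac{1 \cdot \frac{1}{3}}{X} = - \frac{X}{5} + \frac{1}{3 X}$)
$m = 130154$ ($m = 170456 - 40302 = 130154$)
$C{\left(n \right)} = \sqrt{n} \left(- \frac{n}{5} + \frac{1}{3 n}\right)$ ($C{\left(n \right)} = \left(- \frac{n}{5} + \frac{1}{3 n}\right) \sqrt{n} = \sqrt{n} \left(- \frac{n}{5} + \frac{1}{3 n}\right)$)
$\frac{\frac{C{\left(-471 \right)}}{-18367} - \frac{284763}{m}}{-908569} = \frac{\frac{\frac{1}{15} \frac{1}{\sqrt{-471}} \left(5 - 3 \left(-471\right)^{2}\right)}{-18367} - \frac{284763}{130154}}{-908569} = \left(\frac{- \frac{i \sqrt{471}}{471} \left(5 - 665523\right)}{15} \left(- \frac{1}{18367}\right) - \frac{284763}{130154}\right) \left(- \frac{1}{908569}\right) = \left(\frac{1}{15} \left(- \frac{i \sqrt{471}}{471}\right) \left(-665518\right) \left(- \frac{1}{18367}\right) - \frac{284763}{130154}\right) \left(- \frac{1}{908569}\right) = \left(\frac{665518 i \sqrt{471}}{7065} \left(- \frac{1}{18367}\right) - \frac{284763}{130154}\right) \left(- \frac{1}{908569}\right) = \left(- \frac{665518 i \sqrt{471}}{129762855} - \frac{284763}{130154}\right) \left(- \frac{1}{908569}\right) = \left(- \frac{284763}{130154} - \frac{665518 i \sqrt{471}}{129762855}\right) \left(- \frac{1}{908569}\right) = \frac{12381}{5141473462} + \frac{665518 i \sqrt{471}}{117898507404495}$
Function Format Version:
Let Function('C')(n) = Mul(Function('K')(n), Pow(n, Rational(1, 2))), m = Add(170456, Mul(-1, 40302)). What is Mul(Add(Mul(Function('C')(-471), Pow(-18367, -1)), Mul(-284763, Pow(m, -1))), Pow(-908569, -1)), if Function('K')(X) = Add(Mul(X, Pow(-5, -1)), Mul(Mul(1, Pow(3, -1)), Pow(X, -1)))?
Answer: Add(Rational(12381, 5141473462), Mul(Rational(665518, 117898507404495), I, Pow(471, Rational(1, 2)))) ≈ Add(2.4081e-6, Mul(1.2251e-7, I))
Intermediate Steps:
Function('K')(X) = Add(Mul(Rational(-1, 5), X), Mul(Rational(1, 3), Pow(X, -1))) (Function('K')(X) = Add(Mul(X, Rational(-1, 5)), Mul(Mul(1, Rational(1, 3)), Pow(X, -1))) = Add(Mul(Rational(-1, 5), X), Mul(Rational(1, 3), Pow(X, -1))))
m = 130154 (m = Add(170456, -40302) = 130154)
Function('C')(n) = Mul(Pow(n, Rational(1, 2)), Add(Mul(Rational(-1, 5), n), Mul(Rational(1, 3), Pow(n, -1)))) (Function('C')(n) = Mul(Add(Mul(Rational(-1, 5), n), Mul(Rational(1, 3), Pow(n, -1))), Pow(n, Rational(1, 2))) = Mul(Pow(n, Rational(1, 2)), Add(Mul(Rational(-1, 5), n), Mul(Rational(1, 3), Pow(n, -1)))))
Mul(Add(Mul(Function('C')(-471), Pow(-18367, -1)), Mul(-284763, Pow(m, -1))), Pow(-908569, -1)) = Mul(Add(Mul(Mul(Rational(1, 15), Pow(-471, Rational(-1, 2)), Add(5, Mul(-3, Pow(-471, 2)))), Pow(-18367, -1)), Mul(-284763, Pow(130154, -1))), Pow(-908569, -1)) = Mul(Add(Mul(Mul(Rational(1, 15), Mul(Rational(-1, 471), I, Pow(471, Rational(1, 2))), Add(5, Mul(-3, 221841))), Rational(-1, 18367)), Mul(-284763, Rational(1, 130154))), Rational(-1, 908569)) = Mul(Add(Mul(Mul(Rational(1, 15), Mul(Rational(-1, 471), I, Pow(471, Rational(1, 2))), Add(5, -665523)), Rational(-1, 18367)), Rational(-284763, 130154)), Rational(-1, 908569)) = Mul(Add(Mul(Mul(Rational(1, 15), Mul(Rational(-1, 471), I, Pow(471, Rational(1, 2))), -665518), Rational(-1, 18367)), Rational(-284763, 130154)), Rational(-1, 908569)) = Mul(Add(Mul(Mul(Rational(665518, 7065), I, Pow(471, Rational(1, 2))), Rational(-1, 18367)), Rational(-284763, 130154)), Rational(-1, 908569)) = Mul(Add(Mul(Rational(-665518, 129762855), I, Pow(471, Rational(1, 2))), Rational(-284763, 130154)), Rational(-1, 908569)) = Mul(Add(Rational(-284763, 130154), Mul(Rational(-665518, 129762855), I, Pow(471, Rational(1, 2)))), Rational(-1, 908569)) = Add(Rational(12381, 5141473462), Mul(Rational(665518, 117898507404495), I, Pow(471, Rational(1, 2))))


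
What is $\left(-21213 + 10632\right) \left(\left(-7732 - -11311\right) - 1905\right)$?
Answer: $-17712594$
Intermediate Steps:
$\left(-21213 + 10632\right) \left(\left(-7732 - -11311\right) - 1905\right) = - 10581 \left(\left(-7732 + 11311\right) - 1905\right) = - 10581 \left(3579 - 1905\right) = \left(-10581\right) 1674 = -17712594$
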